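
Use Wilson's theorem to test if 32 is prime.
(31)! mod 32 = 0. Since 0 ≢ -1 (mod 32), 32 is not prime.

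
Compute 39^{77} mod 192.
135

Using successive squaring:
Binary expansion of 77: 1001101
Powers of 39 mod 192 (each is the square of the previous):
  39^1 ≡ 39 (mod 192)
  39^2 ≡ 39² = 1521 ≡ 177 (mod 192)
  39^4 ≡ 177² = 31329 ≡ 33 (mod 192)
  39^8 ≡ 33² = 1089 ≡ 129 (mod 192)
  39^16 ≡ 129² = 16641 ≡ 129 (mod 192)
  39^32 ≡ 129² = 16641 ≡ 129 (mod 192)
  39^64 ≡ 129² = 16641 ≡ 129 (mod 192)
77 = 64 + 8 + 4 + 1, so 39^77 = 39^64 × 39^8 × 39^4 × 39^1 ≡ 129 × 129 × 33 × 39 (mod 192)
Multiplying step by step:
  129 × 129 = 16641 ≡ 129 (mod 192)
  129 × 33 = 4257 ≡ 33 (mod 192)
  33 × 39 = 1287 ≡ 135 (mod 192)
Result: 39^77 ≡ 135 (mod 192)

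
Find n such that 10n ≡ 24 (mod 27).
24

Since gcd(10, 27) = 1 divides 24, a solution exists.
Multiply both sides by the inverse of 10 mod 27:
  10^(-1) mod 27 = 19
  x ≡ 19 × 24 ≡ 456 ≡ 24 (mod 27)
Verification: 10 × 24 = 240 = 8 × 27 + 24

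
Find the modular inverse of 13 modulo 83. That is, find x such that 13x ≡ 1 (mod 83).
32

Using Extended Euclidean Algorithm:
gcd(13, 83) = 1
Bezout coefficients: 13 × 32 + 83 × -5 = 1
So 13 × 32 ≡ 1 (mod 83)
The inverse is 32 mod 83 = 32
Verification: 13 × 32 = 416 = 5 × 83 + 1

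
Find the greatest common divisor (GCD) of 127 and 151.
1

Using the Euclidean algorithm:
127 = 0 × 151 + 127
151 = 1 × 127 + 24
127 = 5 × 24 + 7
24 = 3 × 7 + 3
7 = 2 × 3 + 1
3 = 3 × 1 + 0

GCD(127, 151) = 1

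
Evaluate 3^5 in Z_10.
5 = 4 + 1 (binary 101). Repeated squaring mod 10: 3^1 ≡ 3; 3^2 ≡ 3² = 9 ≡ 9; 3^4 ≡ 9² = 81 ≡ 1. Multiply: 3^5 = 3^4 × 3^1 ≡ 1 × 3 (mod 10): 1 × 3 = 3 ≡ 3. So 3^5 ≡ 3 (mod 10).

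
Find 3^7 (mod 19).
7 = 4 + 2 + 1 (binary 111). Repeated squaring mod 19: 3^1 ≡ 3; 3^2 ≡ 3² = 9 ≡ 9; 3^4 ≡ 9² = 81 ≡ 5. Multiply: 3^7 = 3^4 × 3^2 × 3^1 ≡ 5 × 9 × 3 (mod 19): 5 × 9 = 45 ≡ 7; 7 × 3 = 21 ≡ 2. So 3^7 ≡ 2 (mod 19).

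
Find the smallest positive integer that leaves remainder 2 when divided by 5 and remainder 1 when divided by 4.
M = 5 × 4 = 20. M₁ = 4, y₁ ≡ 4 (mod 5). M₂ = 5, y₂ ≡ 1 (mod 4). t = 2×4×4 + 1×5×1 ≡ 17 (mod 20). The smallest positive such number is 17.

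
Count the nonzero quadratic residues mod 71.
For prime 71, there are (p-1)/2 = (71-1)/2 = 35 quadratic residues (excluding 0).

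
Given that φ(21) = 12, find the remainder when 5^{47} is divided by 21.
By Euler: 5^{12} ≡ 1 (mod 21) since gcd(5, 21) = 1. 47 = 3×12 + 11. So 5^{47} ≡ 5^{11} ≡ 17 (mod 21)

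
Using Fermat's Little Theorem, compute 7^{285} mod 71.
51

By Fermat's Little Theorem, a^(p-1) ≡ 1 (mod p) for prime p and gcd(a, p) = 1
Here p = 71, so 7^70 ≡ 1 (mod 71)
We can reduce the exponent: 285 mod 70 = 5
So 7^285 ≡ 7^5 (mod 71)
Computing: 7^5 mod 71 = 51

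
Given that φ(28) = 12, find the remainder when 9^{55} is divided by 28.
By Euler: 9^{12} ≡ 1 (mod 28) since gcd(9, 28) = 1. 55 = 4×12 + 7. So 9^{55} ≡ 9^{7} ≡ 9 (mod 28)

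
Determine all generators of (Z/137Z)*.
Primitive roots mod 137: {3, 5, 6, 12, 13, 20, 21, 23, 24, 26, 27, 29, 31, 33, 35, 40, 42, 43, 45, 46, 47, 48, 51, 52, 53, 54, 55, 57, 58, 62, 66, 67, 70, 71, 75, 79, 80, 82, 83, 84, 85, 86, 89, 90, 91, 92, 94, 95, 97, 102, 104, 106, 108, 110, 111, 113, 114, 116, 117, 124, 125, 131, 132, 134}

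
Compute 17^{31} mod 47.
4

Using successive squaring:
Binary expansion of 31: 11111
Powers of 17 mod 47 (each is the square of the previous):
  17^1 ≡ 17 (mod 47)
  17^2 ≡ 17² = 289 ≡ 7 (mod 47)
  17^4 ≡ 7² = 49 ≡ 2 (mod 47)
  17^8 ≡ 2² = 4 ≡ 4 (mod 47)
  17^16 ≡ 4² = 16 ≡ 16 (mod 47)
31 = 16 + 8 + 4 + 2 + 1, so 17^31 = 17^16 × 17^8 × 17^4 × 17^2 × 17^1 ≡ 16 × 4 × 2 × 7 × 17 (mod 47)
Multiplying step by step:
  16 × 4 = 64 ≡ 17 (mod 47)
  17 × 2 = 34 ≡ 34 (mod 47)
  34 × 7 = 238 ≡ 3 (mod 47)
  3 × 17 = 51 ≡ 4 (mod 47)
Result: 17^31 ≡ 4 (mod 47)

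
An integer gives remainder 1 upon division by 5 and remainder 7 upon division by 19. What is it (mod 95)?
M = 5 × 19 = 95. M₁ = 19, y₁ ≡ 4 (mod 5). M₂ = 5, y₂ ≡ 4 (mod 19). y = 1×19×4 + 7×5×4 ≡ 26 (mod 95). The smallest positive such number is 26.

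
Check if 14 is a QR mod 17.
By Euler's criterion: 14^{8} ≡ 16 (mod 17). Since this equals -1 (≡ 16), 14 is not a QR.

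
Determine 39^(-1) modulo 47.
39^(-1) ≡ 41 (mod 47). Verification: 39 × 41 = 1599 ≡ 1 (mod 47)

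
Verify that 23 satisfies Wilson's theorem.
(22)! mod 23 = 22. Since this equals -1 (mod 23), Wilson confirms 23 is prime.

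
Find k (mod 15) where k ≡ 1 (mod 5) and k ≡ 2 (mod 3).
M = 5 × 3 = 15. M₁ = 3, y₁ ≡ 2 (mod 5). M₂ = 5, y₂ ≡ 2 (mod 3). k = 1×3×2 + 2×5×2 ≡ 11 (mod 15)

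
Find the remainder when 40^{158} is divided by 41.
By Fermat: 40^{40} ≡ 1 (mod 41). 158 = 3×40 + 38. So 40^{158} ≡ 40^{38} ≡ 1 (mod 41)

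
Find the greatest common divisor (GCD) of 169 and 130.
13

Using the Euclidean algorithm:
169 = 1 × 130 + 39
130 = 3 × 39 + 13
39 = 3 × 13 + 0

GCD(169, 130) = 13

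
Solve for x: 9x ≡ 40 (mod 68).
12

Since gcd(9, 68) = 1 divides 40, a solution exists.
Multiply both sides by the inverse of 9 mod 68:
  9^(-1) mod 68 = 53
  x ≡ 53 × 40 ≡ 2120 ≡ 12 (mod 68)
Verification: 9 × 12 = 108 = 1 × 68 + 40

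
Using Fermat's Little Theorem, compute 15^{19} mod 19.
15

By Fermat's Little Theorem, a^(p-1) ≡ 1 (mod p) for prime p and gcd(a, p) = 1
Here p = 19, so 15^18 ≡ 1 (mod 19)
We can reduce the exponent: 19 mod 18 = 1
So 15^19 ≡ 15^1 (mod 19)
Computing: 15^1 mod 19 = 15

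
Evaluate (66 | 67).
(66/67) = 66^{33} mod 67 = -1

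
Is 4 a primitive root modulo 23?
p - 1 = 22 has prime divisors 2, 11. Check 4^(22/q) mod 23 for each: 4^(22/2) = 4^11 ≡ 1, 4^(22/11) = 4^2 ≡ 16 (mod 23). Since 4^11 ≡ 1 (mod 23), the order of 4 divides 11 (in fact the order is 11) ≠ 22, so it is not a primitive root.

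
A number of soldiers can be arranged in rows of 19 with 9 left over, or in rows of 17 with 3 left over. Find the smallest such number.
M = 19 × 17 = 323. M₁ = 17, y₁ ≡ 9 (mod 19). M₂ = 19, y₂ ≡ 9 (mod 17). y = 9×17×9 + 3×19×9 ≡ 275 (mod 323). The smallest positive such number is 275.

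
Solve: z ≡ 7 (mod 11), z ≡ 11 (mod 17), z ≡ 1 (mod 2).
M = 11 × 17 × 2 = 374. M₁ = 34, y₁ ≡ 1 (mod 11). M₂ = 22, y₂ ≡ 7 (mod 17). M₃ = 187, y₃ ≡ 1 (mod 2). z = 7×34×1 + 11×22×7 + 1×187×1 ≡ 249 (mod 374)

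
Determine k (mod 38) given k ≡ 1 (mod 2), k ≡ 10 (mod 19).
29

Using the Chinese Remainder Theorem:
M = product of moduli = 38
For equation 1: M_1 = 19, 19 ≡ 1 (mod 2), inverse of 19 mod 2 is 1 (check: 1 × 1 = 1 ≡ 1 (mod 2))
For equation 2: M_2 = 2, 2 ≡ 2 (mod 19), inverse of 2 mod 19 is 10 (check: 2 × 10 = 20 ≡ 1 (mod 19))
Combine: k ≡ Σ r_i×M_i×(M_i⁻¹ mod m_i) = 1×19×1 + 10×2×10 = 19 + 200 = 219
219 mod 38 = 29
k ≡ 29 (mod 38)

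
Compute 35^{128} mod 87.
7

Using successive squaring:
Binary expansion of 128: 10000000
Powers of 35 mod 87 (each is the square of the previous):
  35^1 ≡ 35 (mod 87)
  35^2 ≡ 35² = 1225 ≡ 7 (mod 87)
  35^4 ≡ 7² = 49 ≡ 49 (mod 87)
  35^8 ≡ 49² = 2401 ≡ 52 (mod 87)
  35^16 ≡ 52² = 2704 ≡ 7 (mod 87)
  35^32 ≡ 7² = 49 ≡ 49 (mod 87)
  35^64 ≡ 49² = 2401 ≡ 52 (mod 87)
  35^128 ≡ 52² = 2704 ≡ 7 (mod 87)
128 is a power of 2, so 35^128 is the last square: ≡ 7 (mod 87)
Result: 35^128 ≡ 7 (mod 87)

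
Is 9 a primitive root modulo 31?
No

To verify, check if 9^(30/q) ≢ 1 (mod 31) for each prime divisor q of 30
Divisors of 30 = 30: [1, 2, 3, 5, 6, 10, 15, 30]
  9^(30/2) = 9^15 ≡ 1 (mod 31)
  9^(30/3) = 9^10 ≡ 5 (mod 31)
  9^(30/5) = 9^6 ≡ 8 (mod 31)
Conclusion: 9 is not a primitive root modulo 31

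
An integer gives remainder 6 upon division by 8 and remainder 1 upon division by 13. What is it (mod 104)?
M = 8 × 13 = 104. M₁ = 13, y₁ ≡ 5 (mod 8). M₂ = 8, y₂ ≡ 5 (mod 13). r = 6×13×5 + 1×8×5 ≡ 14 (mod 104). The smallest positive such number is 14.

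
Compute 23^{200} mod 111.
100

Using successive squaring:
Binary expansion of 200: 11001000
Powers of 23 mod 111 (each is the square of the previous):
  23^1 ≡ 23 (mod 111)
  23^2 ≡ 23² = 529 ≡ 85 (mod 111)
  23^4 ≡ 85² = 7225 ≡ 10 (mod 111)
  23^8 ≡ 10² = 100 ≡ 100 (mod 111)
  23^16 ≡ 100² = 10000 ≡ 10 (mod 111)
  23^32 ≡ 10² = 100 ≡ 100 (mod 111)
  23^64 ≡ 100² = 10000 ≡ 10 (mod 111)
  23^128 ≡ 10² = 100 ≡ 100 (mod 111)
200 = 128 + 64 + 8, so 23^200 = 23^128 × 23^64 × 23^8 ≡ 100 × 10 × 100 (mod 111)
Multiplying step by step:
  100 × 10 = 1000 ≡ 1 (mod 111)
  1 × 100 = 100 ≡ 100 (mod 111)
Result: 23^200 ≡ 100 (mod 111)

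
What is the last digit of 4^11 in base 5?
Using Fermat: 4^{4} ≡ 1 (mod 5). 11 ≡ 3 (mod 4). So 4^{11} ≡ 4^{3} ≡ 4 (mod 5)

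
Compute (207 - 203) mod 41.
4

(207 - 203) = 4
4 mod 41 = 4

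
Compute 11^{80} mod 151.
85

Using successive squaring:
Binary expansion of 80: 1010000
Powers of 11 mod 151 (each is the square of the previous):
  11^1 ≡ 11 (mod 151)
  11^2 ≡ 11² = 121 ≡ 121 (mod 151)
  11^4 ≡ 121² = 14641 ≡ 145 (mod 151)
  11^8 ≡ 145² = 21025 ≡ 36 (mod 151)
  11^16 ≡ 36² = 1296 ≡ 88 (mod 151)
  11^32 ≡ 88² = 7744 ≡ 43 (mod 151)
  11^64 ≡ 43² = 1849 ≡ 37 (mod 151)
80 = 64 + 16, so 11^80 = 11^64 × 11^16 ≡ 37 × 88 (mod 151)
Multiplying step by step:
  37 × 88 = 3256 ≡ 85 (mod 151)
Result: 11^80 ≡ 85 (mod 151)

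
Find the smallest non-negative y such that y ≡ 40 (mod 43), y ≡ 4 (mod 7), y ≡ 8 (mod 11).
3308

Using the Chinese Remainder Theorem:
M = product of moduli = 3311
For equation 1: M_1 = 77, 77 ≡ 34 (mod 43), inverse of 77 mod 43 is 19 (check: 34 × 19 = 646 ≡ 1 (mod 43))
For equation 2: M_2 = 473, 473 ≡ 4 (mod 7), inverse of 473 mod 7 is 2 (check: 4 × 2 = 8 ≡ 1 (mod 7))
For equation 3: M_3 = 301, 301 ≡ 4 (mod 11), inverse of 301 mod 11 is 3 (check: 4 × 3 = 12 ≡ 1 (mod 11))
Combine: y ≡ Σ r_i×M_i×(M_i⁻¹ mod m_i) = 40×77×19 + 4×473×2 + 8×301×3 = 58520 + 3784 + 7224 = 69528
69528 mod 3311 = 3308
y ≡ 3308 (mod 3311)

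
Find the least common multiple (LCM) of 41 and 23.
943

First find GCD(41, 23) using the Euclidean algorithm:
41 = 1 × 23 + 18
23 = 1 × 18 + 5
18 = 3 × 5 + 3
5 = 1 × 3 + 2
3 = 1 × 2 + 1
2 = 2 × 1 + 0
GCD(41, 23) = 1

LCM formula: LCM(a, b) = (a × b) / GCD(a, b)
LCM(41, 23) = (41 × 23) / 1
LCM(41, 23) = 943 / 1
LCM(41, 23) = 943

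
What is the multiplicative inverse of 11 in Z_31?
17

Using Extended Euclidean Algorithm:
gcd(11, 31) = 1
Bezout coefficients: 11 × -14 + 31 × 5 = 1
So 11 × -14 ≡ 1 (mod 31)
The inverse is -14 mod 31 = 17
Verification: 11 × 17 = 187 = 6 × 31 + 1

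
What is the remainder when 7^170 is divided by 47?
Using Fermat: 7^{46} ≡ 1 (mod 47). 170 ≡ 32 (mod 46). So 7^{170} ≡ 7^{32} ≡ 18 (mod 47)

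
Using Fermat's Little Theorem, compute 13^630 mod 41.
By Fermat: 13^{40} ≡ 1 (mod 41). 630 ≡ 30 (mod 40). So 13^{630} ≡ 13^{30} ≡ 32 (mod 41)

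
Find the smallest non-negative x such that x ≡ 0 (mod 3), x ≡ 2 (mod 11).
24

Using the Chinese Remainder Theorem:
M = product of moduli = 33
For equation 1: M_1 = 11, 11 ≡ 2 (mod 3), inverse of 11 mod 3 is 2 (check: 2 × 2 = 4 ≡ 1 (mod 3))
For equation 2: M_2 = 3, 3 ≡ 3 (mod 11), inverse of 3 mod 11 is 4 (check: 3 × 4 = 12 ≡ 1 (mod 11))
Combine: x ≡ Σ r_i×M_i×(M_i⁻¹ mod m_i) = 0×11×2 + 2×3×4 = 0 + 24 = 24
24 mod 33 = 24
x ≡ 24 (mod 33)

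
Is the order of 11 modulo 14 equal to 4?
No, the actual order is 3, not 4.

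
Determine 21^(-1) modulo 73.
21^(-1) ≡ 7 (mod 73). Verification: 21 × 7 = 147 ≡ 1 (mod 73)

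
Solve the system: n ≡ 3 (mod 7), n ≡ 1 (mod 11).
M = 7 × 11 = 77. M₁ = 11, y₁ ≡ 2 (mod 7). M₂ = 7, y₂ ≡ 8 (mod 11). n = 3×11×2 + 1×7×8 ≡ 45 (mod 77)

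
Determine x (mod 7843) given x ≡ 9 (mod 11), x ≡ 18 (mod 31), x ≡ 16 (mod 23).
3397

Using the Chinese Remainder Theorem:
M = product of moduli = 7843
For equation 1: M_1 = 713, 713 ≡ 9 (mod 11), inverse of 713 mod 11 is 5 (check: 9 × 5 = 45 ≡ 1 (mod 11))
For equation 2: M_2 = 253, 253 ≡ 5 (mod 31), inverse of 253 mod 31 is 25 (check: 5 × 25 = 125 ≡ 1 (mod 31))
For equation 3: M_3 = 341, 341 ≡ 19 (mod 23), inverse of 341 mod 23 is 17 (check: 19 × 17 = 323 ≡ 1 (mod 23))
Combine: x ≡ Σ r_i×M_i×(M_i⁻¹ mod m_i) = 9×713×5 + 18×253×25 + 16×341×17 = 32085 + 113850 + 92752 = 238687
238687 mod 7843 = 3397
x ≡ 3397 (mod 7843)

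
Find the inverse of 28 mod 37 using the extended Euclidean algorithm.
Extended GCD: 28(4) + 37(-3) = 1. So 28^(-1) ≡ 4 ≡ 4 (mod 37). Verify: 28 × 4 = 112 ≡ 1 (mod 37)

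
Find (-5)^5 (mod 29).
(-5) ≡ 24 (mod 29). 5 = 4 + 1 (binary 101). Repeated squaring mod 29: 24^1 ≡ 24; 24^2 ≡ 24² = 576 ≡ 25; 24^4 ≡ 25² = 625 ≡ 16. Multiply: (-5)^5 ≡ 24^4 × 24^1 ≡ 16 × 24 (mod 29): 16 × 24 = 384 ≡ 7. So (-5)^5 ≡ 7 (mod 29).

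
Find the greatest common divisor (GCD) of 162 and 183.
3

Using the Euclidean algorithm:
162 = 0 × 183 + 162
183 = 1 × 162 + 21
162 = 7 × 21 + 15
21 = 1 × 15 + 6
15 = 2 × 6 + 3
6 = 2 × 3 + 0

GCD(162, 183) = 3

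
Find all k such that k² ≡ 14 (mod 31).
The square roots of 14 mod 31 are 18 and 13. Verify: 18² = 324 ≡ 14 (mod 31)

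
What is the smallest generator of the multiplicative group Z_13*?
p - 1 = 12 has prime divisors 2, 3. h is a primitive root mod 13 iff h^(12/q) ≢ 1 (mod 13) for each such q.
h = 2: 2^6 ≡ 12, 2^4 ≡ 3 (mod 13); none is 1, so 2 has order 12 and is a primitive root.
The smallest primitive root mod 13 is g = 2.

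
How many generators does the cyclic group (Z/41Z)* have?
16

The number of primitive roots modulo p is φ(p-1) = φ(40)
φ(40) = 16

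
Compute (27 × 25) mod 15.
0

(27 × 25) = 675
675 mod 15 = 0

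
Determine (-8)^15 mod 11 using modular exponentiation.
Using Fermat: (-8)^{10} ≡ 1 (mod 11). 15 ≡ 5 (mod 10). So (-8)^{15} ≡ (-8)^{5} ≡ 1 (mod 11)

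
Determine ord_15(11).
Powers of 11 mod 15: 11^1≡11, 11^2≡1. Order = 2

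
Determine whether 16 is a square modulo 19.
By Euler's criterion: 16^{9} ≡ 1 (mod 19). Since this equals 1, 16 is a QR.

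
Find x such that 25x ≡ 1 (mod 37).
25^(-1) ≡ 3 (mod 37). Verification: 25 × 3 = 75 ≡ 1 (mod 37)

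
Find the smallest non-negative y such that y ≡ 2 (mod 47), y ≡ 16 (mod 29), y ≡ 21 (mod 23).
19272

Using the Chinese Remainder Theorem:
M = product of moduli = 31349
For equation 1: M_1 = 667, 667 ≡ 9 (mod 47), inverse of 667 mod 47 is 21 (check: 9 × 21 = 189 ≡ 1 (mod 47))
For equation 2: M_2 = 1081, 1081 ≡ 8 (mod 29), inverse of 1081 mod 29 is 11 (check: 8 × 11 = 88 ≡ 1 (mod 29))
For equation 3: M_3 = 1363, 1363 ≡ 6 (mod 23), inverse of 1363 mod 23 is 4 (check: 6 × 4 = 24 ≡ 1 (mod 23))
Combine: y ≡ Σ r_i×M_i×(M_i⁻¹ mod m_i) = 2×667×21 + 16×1081×11 + 21×1363×4 = 28014 + 190256 + 114492 = 332762
332762 mod 31349 = 19272
y ≡ 19272 (mod 31349)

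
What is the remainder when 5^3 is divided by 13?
3 = 2 + 1 (binary 11). Repeated squaring mod 13: 5^1 ≡ 5; 5^2 ≡ 5² = 25 ≡ 12. Multiply: 5^3 = 5^2 × 5^1 ≡ 12 × 5 (mod 13): 12 × 5 = 60 ≡ 8. So 5^3 ≡ 8 (mod 13).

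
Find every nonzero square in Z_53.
QRs mod 53: {1, 4, 6, 7, 9, 10, 11, 13, 15, 16, 17, 24, 25, 28, 29, 36, 37, 38, 40, 42, 43, 44, 46, 47, 49, 52}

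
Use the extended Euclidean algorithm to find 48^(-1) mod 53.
Extended GCD: 48(21) + 53(-19) = 1. So 48^(-1) ≡ 21 ≡ 21 (mod 53). Verify: 48 × 21 = 1008 ≡ 1 (mod 53)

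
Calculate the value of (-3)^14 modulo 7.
Using Fermat: (-3)^{6} ≡ 1 (mod 7). 14 ≡ 2 (mod 6). So (-3)^{14} ≡ (-3)^{2} ≡ 2 (mod 7)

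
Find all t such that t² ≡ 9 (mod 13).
The square roots of 9 mod 13 are 3 and 10. Verify: 3² = 9 ≡ 9 (mod 13)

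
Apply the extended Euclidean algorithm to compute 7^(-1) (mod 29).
Extended GCD: 7(-4) + 29(1) = 1. So 7^(-1) ≡ 25 ≡ 25 (mod 29). Verify: 7 × 25 = 175 ≡ 1 (mod 29)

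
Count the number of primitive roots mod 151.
Number of primitive roots mod 151 = φ(150) = 40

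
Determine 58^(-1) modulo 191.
58^(-1) ≡ 56 (mod 191). Verification: 58 × 56 = 3248 ≡ 1 (mod 191)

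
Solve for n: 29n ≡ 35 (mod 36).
31

Since gcd(29, 36) = 1 divides 35, a solution exists.
Multiply both sides by the inverse of 29 mod 36:
  29^(-1) mod 36 = 5
  x ≡ 5 × 35 ≡ 175 ≡ 31 (mod 36)
Verification: 29 × 31 = 899 = 24 × 36 + 35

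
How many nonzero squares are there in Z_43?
For prime 43, there are (p-1)/2 = (43-1)/2 = 21 quadratic residues (excluding 0).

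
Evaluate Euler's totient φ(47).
46

Prime factorization: 47 = 47
Using the formula φ(n) = n × Π(1 - 1/p) for each prime factor p:
φ(47) = 47 × (1 - 1/47)
φ(47) = 46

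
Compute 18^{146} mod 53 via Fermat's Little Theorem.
7

By Fermat's Little Theorem, a^(p-1) ≡ 1 (mod p) for prime p and gcd(a, p) = 1
Here p = 53, so 18^52 ≡ 1 (mod 53)
We can reduce the exponent: 146 mod 52 = 42
So 18^146 ≡ 18^42 (mod 53)
Computing: 18^42 mod 53 = 7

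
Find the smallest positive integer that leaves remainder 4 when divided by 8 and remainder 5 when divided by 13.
M = 8 × 13 = 104. M₁ = 13, y₁ ≡ 5 (mod 8). M₂ = 8, y₂ ≡ 5 (mod 13). m = 4×13×5 + 5×8×5 ≡ 44 (mod 104). The smallest positive such number is 44.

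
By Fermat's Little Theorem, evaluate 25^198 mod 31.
By Fermat: 25^{30} ≡ 1 (mod 31). 198 = 6×30 + 18. So 25^{198} ≡ 25^{18} ≡ 1 (mod 31)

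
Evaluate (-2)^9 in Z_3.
(-2) ≡ 1 (mod 3). 9 = 8 + 1 (binary 1001). Repeated squaring mod 3: 1^1 ≡ 1; 1^2 ≡ 1² = 1 ≡ 1; 1^4 ≡ 1² = 1 ≡ 1; 1^8 ≡ 1² = 1 ≡ 1. Multiply: (-2)^9 ≡ 1^8 × 1^1 ≡ 1 × 1 (mod 3): 1 × 1 = 1 ≡ 1. So (-2)^9 ≡ 1 (mod 3).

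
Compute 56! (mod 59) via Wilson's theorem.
(58)! = (56)! × (57) × (58) ≡ -1 (mod 59). So (56)! ≡ -1 × [(58)(57)]^(-1) ≡ 29 (mod 59)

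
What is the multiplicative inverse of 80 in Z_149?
80^(-1) ≡ 95 (mod 149). Verification: 80 × 95 = 7600 ≡ 1 (mod 149)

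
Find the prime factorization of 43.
43

Divide by primes starting from smallest:
43 ÷ 43 = 1

43 = 43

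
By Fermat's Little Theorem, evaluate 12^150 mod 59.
By Fermat: 12^{58} ≡ 1 (mod 59). 150 = 2×58 + 34. So 12^{150} ≡ 12^{34} ≡ 29 (mod 59)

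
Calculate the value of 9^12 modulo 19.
Using repeated squaring. 12 = 8 + 4 (binary 1100). Repeated squaring mod 19: 9^1 ≡ 9; 9^2 ≡ 9² = 81 ≡ 5; 9^4 ≡ 5² = 25 ≡ 6; 9^8 ≡ 6² = 36 ≡ 17. Multiply: 9^12 = 9^8 × 9^4 ≡ 17 × 6 (mod 19): 17 × 6 = 102 ≡ 7. So 9^12 ≡ 7 (mod 19).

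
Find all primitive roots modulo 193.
Primitive roots mod 193: {5, 10, 15, 17, 19, 22, 26, 30, 34, 37, 38, 40, 41, 44, 45, 47, 51, 52, 53, 57, 58, 61, 66, 70, 73, 77, 78, 79, 80, 82, 90, 91, 102, 103, 111, 113, 114, 115, 116, 120, 123, 127, 132, 135, 136, 140, 141, 142, 146, 148, 149, 152, 153, 155, 156, 159, 163, 167, 171, 174, 176, 178, 183, 188}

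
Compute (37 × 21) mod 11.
7

(37 × 21) = 777
777 mod 11 = 7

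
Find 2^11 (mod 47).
Using repeated squaring. 11 = 8 + 2 + 1 (binary 1011). Repeated squaring mod 47: 2^1 ≡ 2; 2^2 ≡ 2² = 4 ≡ 4; 2^4 ≡ 4² = 16 ≡ 16; 2^8 ≡ 16² = 256 ≡ 21. Multiply: 2^11 = 2^8 × 2^2 × 2^1 ≡ 21 × 4 × 2 (mod 47): 21 × 4 = 84 ≡ 37; 37 × 2 = 74 ≡ 27. So 2^11 ≡ 27 (mod 47).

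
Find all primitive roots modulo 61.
Primitive roots mod 61: {2, 6, 7, 10, 17, 18, 26, 30, 31, 35, 43, 44, 51, 54, 55, 59}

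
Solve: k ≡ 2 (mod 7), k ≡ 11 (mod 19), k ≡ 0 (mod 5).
M = 7 × 19 × 5 = 665. M₁ = 95, y₁ ≡ 2 (mod 7). M₂ = 35, y₂ ≡ 6 (mod 19). M₃ = 133, y₃ ≡ 2 (mod 5). k = 2×95×2 + 11×35×6 + 0×133×2 ≡ 30 (mod 665)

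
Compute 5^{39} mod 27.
17

Using successive squaring:
Binary expansion of 39: 100111
Powers of 5 mod 27 (each is the square of the previous):
  5^1 ≡ 5 (mod 27)
  5^2 ≡ 5² = 25 ≡ 25 (mod 27)
  5^4 ≡ 25² = 625 ≡ 4 (mod 27)
  5^8 ≡ 4² = 16 ≡ 16 (mod 27)
  5^16 ≡ 16² = 256 ≡ 13 (mod 27)
  5^32 ≡ 13² = 169 ≡ 7 (mod 27)
39 = 32 + 4 + 2 + 1, so 5^39 = 5^32 × 5^4 × 5^2 × 5^1 ≡ 7 × 4 × 25 × 5 (mod 27)
Multiplying step by step:
  7 × 4 = 28 ≡ 1 (mod 27)
  1 × 25 = 25 ≡ 25 (mod 27)
  25 × 5 = 125 ≡ 17 (mod 27)
Result: 5^39 ≡ 17 (mod 27)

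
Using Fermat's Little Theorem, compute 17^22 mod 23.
By Fermat's Little Theorem, 17^{22} ≡ 1 (mod 23) since 23 is prime and gcd(17, 23) = 1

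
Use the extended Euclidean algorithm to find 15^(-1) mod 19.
Extended GCD: 15(-5) + 19(4) = 1. So 15^(-1) ≡ 14 ≡ 14 (mod 19). Verify: 15 × 14 = 210 ≡ 1 (mod 19)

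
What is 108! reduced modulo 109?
By Wilson's theorem, (108)! ≡ -1 ≡ 108 (mod 109)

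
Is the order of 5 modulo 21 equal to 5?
No, the actual order is 6, not 5.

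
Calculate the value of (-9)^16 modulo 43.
Using repeated squaring. (-9) ≡ 34 (mod 43). 16 = 16 (binary 10000). Repeated squaring mod 43: 34^1 ≡ 34; 34^2 ≡ 34² = 1156 ≡ 38; 34^4 ≡ 38² = 1444 ≡ 25; 34^8 ≡ 25² = 625 ≡ 23; 34^16 ≡ 23² = 529 ≡ 13. So (-9)^16 ≡ 13 (mod 43).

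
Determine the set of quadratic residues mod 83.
QRs mod 83: {1, 3, 4, 7, 9, 10, 11, 12, 16, 17, 21, 23, 25, 26, 27, 28, 29, 30, 31, 33, 36, 37, 38, 40, 41, 44, 48, 49, 51, 59, 61, 63, 64, 65, 68, 69, 70, 75, 77, 78, 81}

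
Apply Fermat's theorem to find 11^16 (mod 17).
By Fermat's Little Theorem, 11^{16} ≡ 1 (mod 17) since 17 is prime and gcd(11, 17) = 1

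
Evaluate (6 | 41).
(6/41) = 6^{20} mod 41 = -1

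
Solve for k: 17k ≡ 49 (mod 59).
48

Since gcd(17, 59) = 1 divides 49, a solution exists.
Multiply both sides by the inverse of 17 mod 59:
  17^(-1) mod 59 = 7
  x ≡ 7 × 49 ≡ 343 ≡ 48 (mod 59)
Verification: 17 × 48 = 816 = 13 × 59 + 49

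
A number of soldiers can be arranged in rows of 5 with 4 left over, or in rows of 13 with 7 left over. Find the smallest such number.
M = 5 × 13 = 65. M₁ = 13, y₁ ≡ 2 (mod 5). M₂ = 5, y₂ ≡ 8 (mod 13). m = 4×13×2 + 7×5×8 ≡ 59 (mod 65). The smallest positive such number is 59.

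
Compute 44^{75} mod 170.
54

Using successive squaring:
Binary expansion of 75: 1001011
Powers of 44 mod 170 (each is the square of the previous):
  44^1 ≡ 44 (mod 170)
  44^2 ≡ 44² = 1936 ≡ 66 (mod 170)
  44^4 ≡ 66² = 4356 ≡ 106 (mod 170)
  44^8 ≡ 106² = 11236 ≡ 16 (mod 170)
  44^16 ≡ 16² = 256 ≡ 86 (mod 170)
  44^32 ≡ 86² = 7396 ≡ 86 (mod 170)
  44^64 ≡ 86² = 7396 ≡ 86 (mod 170)
75 = 64 + 8 + 2 + 1, so 44^75 = 44^64 × 44^8 × 44^2 × 44^1 ≡ 86 × 16 × 66 × 44 (mod 170)
Multiplying step by step:
  86 × 16 = 1376 ≡ 16 (mod 170)
  16 × 66 = 1056 ≡ 36 (mod 170)
  36 × 44 = 1584 ≡ 54 (mod 170)
Result: 44^75 ≡ 54 (mod 170)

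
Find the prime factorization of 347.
347

Divide by primes starting from smallest:
347 ÷ 347 = 1

347 = 347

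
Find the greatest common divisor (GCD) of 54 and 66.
6

Using the Euclidean algorithm:
54 = 0 × 66 + 54
66 = 1 × 54 + 12
54 = 4 × 12 + 6
12 = 2 × 6 + 0

GCD(54, 66) = 6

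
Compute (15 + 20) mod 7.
0

(15 + 20) = 35
35 mod 7 = 0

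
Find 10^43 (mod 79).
Using repeated squaring. 43 = 32 + 8 + 2 + 1 (binary 101011). Repeated squaring mod 79: 10^1 ≡ 10; 10^2 ≡ 10² = 100 ≡ 21; 10^4 ≡ 21² = 441 ≡ 46; 10^8 ≡ 46² = 2116 ≡ 62; 10^16 ≡ 62² = 3844 ≡ 52; 10^32 ≡ 52² = 2704 ≡ 18. Multiply: 10^43 = 10^32 × 10^8 × 10^2 × 10^1 ≡ 18 × 62 × 21 × 10 (mod 79): 18 × 62 = 1116 ≡ 10; 10 × 21 = 210 ≡ 52; 52 × 10 = 520 ≡ 46. So 10^43 ≡ 46 (mod 79).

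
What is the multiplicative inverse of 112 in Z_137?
112^(-1) ≡ 126 (mod 137). Verification: 112 × 126 = 14112 ≡ 1 (mod 137)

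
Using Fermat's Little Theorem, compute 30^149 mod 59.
By Fermat: 30^{58} ≡ 1 (mod 59). 149 = 2×58 + 33. So 30^{149} ≡ 30^{33} ≡ 11 (mod 59)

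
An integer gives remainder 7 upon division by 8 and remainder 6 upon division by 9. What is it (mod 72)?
M = 8 × 9 = 72. M₁ = 9, y₁ ≡ 1 (mod 8). M₂ = 8, y₂ ≡ 8 (mod 9). n = 7×9×1 + 6×8×8 ≡ 15 (mod 72). The smallest positive such number is 15.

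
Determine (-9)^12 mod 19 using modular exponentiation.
Using repeated squaring. (-9) ≡ 10 (mod 19). 12 = 8 + 4 (binary 1100). Repeated squaring mod 19: 10^1 ≡ 10; 10^2 ≡ 10² = 100 ≡ 5; 10^4 ≡ 5² = 25 ≡ 6; 10^8 ≡ 6² = 36 ≡ 17. Multiply: (-9)^12 ≡ 10^8 × 10^4 ≡ 17 × 6 (mod 19): 17 × 6 = 102 ≡ 7. So (-9)^12 ≡ 7 (mod 19).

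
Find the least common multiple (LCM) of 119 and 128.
15232

First find GCD(119, 128) using the Euclidean algorithm:
119 = 0 × 128 + 119
128 = 1 × 119 + 9
119 = 13 × 9 + 2
9 = 4 × 2 + 1
2 = 2 × 1 + 0
GCD(119, 128) = 1

LCM formula: LCM(a, b) = (a × b) / GCD(a, b)
LCM(119, 128) = (119 × 128) / 1
LCM(119, 128) = 15232 / 1
LCM(119, 128) = 15232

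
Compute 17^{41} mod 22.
17

Using successive squaring:
Binary expansion of 41: 101001
Powers of 17 mod 22 (each is the square of the previous):
  17^1 ≡ 17 (mod 22)
  17^2 ≡ 17² = 289 ≡ 3 (mod 22)
  17^4 ≡ 3² = 9 ≡ 9 (mod 22)
  17^8 ≡ 9² = 81 ≡ 15 (mod 22)
  17^16 ≡ 15² = 225 ≡ 5 (mod 22)
  17^32 ≡ 5² = 25 ≡ 3 (mod 22)
41 = 32 + 8 + 1, so 17^41 = 17^32 × 17^8 × 17^1 ≡ 3 × 15 × 17 (mod 22)
Multiplying step by step:
  3 × 15 = 45 ≡ 1 (mod 22)
  1 × 17 = 17 ≡ 17 (mod 22)
Result: 17^41 ≡ 17 (mod 22)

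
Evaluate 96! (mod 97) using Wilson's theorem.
By Wilson's theorem, (96)! ≡ -1 ≡ 96 (mod 97)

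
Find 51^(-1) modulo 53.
26

Using Extended Euclidean Algorithm:
gcd(51, 53) = 1
Bezout coefficients: 51 × 26 + 53 × -25 = 1
So 51 × 26 ≡ 1 (mod 53)
The inverse is 26 mod 53 = 26
Verification: 51 × 26 = 1326 = 25 × 53 + 1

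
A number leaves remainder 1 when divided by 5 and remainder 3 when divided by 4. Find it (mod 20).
M = 5 × 4 = 20. M₁ = 4, y₁ ≡ 4 (mod 5). M₂ = 5, y₂ ≡ 1 (mod 4). x = 1×4×4 + 3×5×1 ≡ 11 (mod 20)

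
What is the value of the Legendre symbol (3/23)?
(3/23) = 3^{11} mod 23 = 1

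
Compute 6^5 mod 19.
5 = 4 + 1 (binary 101). Repeated squaring mod 19: 6^1 ≡ 6; 6^2 ≡ 6² = 36 ≡ 17; 6^4 ≡ 17² = 289 ≡ 4. Multiply: 6^5 = 6^4 × 6^1 ≡ 4 × 6 (mod 19): 4 × 6 = 24 ≡ 5. So 6^5 ≡ 5 (mod 19).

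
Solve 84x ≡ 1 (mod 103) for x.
84^(-1) ≡ 65 (mod 103). Verification: 84 × 65 = 5460 ≡ 1 (mod 103)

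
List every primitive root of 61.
Primitive roots mod 61: {2, 6, 7, 10, 17, 18, 26, 30, 31, 35, 43, 44, 51, 54, 55, 59}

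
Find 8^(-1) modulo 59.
37

Using Extended Euclidean Algorithm:
gcd(8, 59) = 1
Bezout coefficients: 8 × -22 + 59 × 3 = 1
So 8 × -22 ≡ 1 (mod 59)
The inverse is -22 mod 59 = 37
Verification: 8 × 37 = 296 = 5 × 59 + 1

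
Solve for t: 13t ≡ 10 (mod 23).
22

Since gcd(13, 23) = 1 divides 10, a solution exists.
Multiply both sides by the inverse of 13 mod 23:
  13^(-1) mod 23 = 16
  x ≡ 16 × 10 ≡ 160 ≡ 22 (mod 23)
Verification: 13 × 22 = 286 = 12 × 23 + 10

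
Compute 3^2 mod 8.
2 = 2 (binary 10). Repeated squaring mod 8: 3^1 ≡ 3; 3^2 ≡ 3² = 9 ≡ 1. So 3^2 ≡ 1 (mod 8).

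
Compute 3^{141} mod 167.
63

Using successive squaring:
Binary expansion of 141: 10001101
Powers of 3 mod 167 (each is the square of the previous):
  3^1 ≡ 3 (mod 167)
  3^2 ≡ 3² = 9 ≡ 9 (mod 167)
  3^4 ≡ 9² = 81 ≡ 81 (mod 167)
  3^8 ≡ 81² = 6561 ≡ 48 (mod 167)
  3^16 ≡ 48² = 2304 ≡ 133 (mod 167)
  3^32 ≡ 133² = 17689 ≡ 154 (mod 167)
  3^64 ≡ 154² = 23716 ≡ 2 (mod 167)
  3^128 ≡ 2² = 4 ≡ 4 (mod 167)
141 = 128 + 8 + 4 + 1, so 3^141 = 3^128 × 3^8 × 3^4 × 3^1 ≡ 4 × 48 × 81 × 3 (mod 167)
Multiplying step by step:
  4 × 48 = 192 ≡ 25 (mod 167)
  25 × 81 = 2025 ≡ 21 (mod 167)
  21 × 3 = 63 ≡ 63 (mod 167)
Result: 3^141 ≡ 63 (mod 167)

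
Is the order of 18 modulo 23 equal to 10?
No, the actual order is 11, not 10.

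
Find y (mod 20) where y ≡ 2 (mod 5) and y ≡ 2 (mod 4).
M = 5 × 4 = 20. M₁ = 4, y₁ ≡ 4 (mod 5). M₂ = 5, y₂ ≡ 1 (mod 4). y = 2×4×4 + 2×5×1 ≡ 2 (mod 20)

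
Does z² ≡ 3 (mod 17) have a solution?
By Euler's criterion: 3^{8} ≡ 16 (mod 17). Since this equals -1 (≡ 16), 3 is not a QR.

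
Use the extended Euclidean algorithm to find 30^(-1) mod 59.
Extended GCD: 30(2) + 59(-1) = 1. So 30^(-1) ≡ 2 ≡ 2 (mod 59). Verify: 30 × 2 = 60 ≡ 1 (mod 59)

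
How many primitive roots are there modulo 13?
4

The number of primitive roots modulo p is φ(p-1) = φ(12)
φ(12) = 4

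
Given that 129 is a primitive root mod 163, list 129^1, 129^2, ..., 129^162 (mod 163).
g^1, g^2, ..., g^{162} mod 163: {129, 15, 142, 62, 11, 115, 2, 95, 30, 121, 124, 22, 67, 4, 27, 60, 79, 85, 44, 134, 8, 54, 120, 158, 7, 88, 105, 16, 108, 77, 153, 14, 13, 47, 32, 53, 154, 143, 28, 26, 94, 64, 106, 145, 123, 56, 52, 25, 128, 49, 127, 83, 112, 104, 50, 93, 98, 91, 3, 61, 45, 100, 23, 33, 19, 6, 122, 90, 37, 46, 66, 38, 12, 81, 17, 74, 92, 132, 76, 24, 162, 34, 148, 21, 101, 152, 48, 161, 68, 133, 42, 39, 141, 96, 159, 136, 103, 84, 78, 119, 29, 155, 109, 43, 5, 156, 75, 58, 147, 55, 86, 10, 149, 150, 116, 131, 110, 9, 20, 135, 137, 69, 99, 57, 18, 40, 107, 111, 138, 35, 114, 36, 80, 51, 59, 113, 70, 65, 72, 160, 102, 118, 63, 140, 130, 144, 157, 41, 73, 126, 117, 97, 125, 151, 82, 146, 89, 71, 31, 87, 139, 1}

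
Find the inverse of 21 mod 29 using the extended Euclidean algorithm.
Extended GCD: 21(-11) + 29(8) = 1. So 21^(-1) ≡ 18 ≡ 18 (mod 29). Verify: 21 × 18 = 378 ≡ 1 (mod 29)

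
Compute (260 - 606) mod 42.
32

(260 - 606) = -346
-346 mod 42 = 32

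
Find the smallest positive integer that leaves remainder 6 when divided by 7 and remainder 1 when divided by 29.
M = 7 × 29 = 203. M₁ = 29, y₁ ≡ 1 (mod 7). M₂ = 7, y₂ ≡ 25 (mod 29). k = 6×29×1 + 1×7×25 ≡ 146 (mod 203). The smallest positive such number is 146.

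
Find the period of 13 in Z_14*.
Powers of 13 mod 14: 13^1≡13, 13^2≡1. Order = 2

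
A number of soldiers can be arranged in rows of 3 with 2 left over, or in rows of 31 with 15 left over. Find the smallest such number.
M = 3 × 31 = 93. M₁ = 31, y₁ ≡ 1 (mod 3). M₂ = 3, y₂ ≡ 21 (mod 31). y = 2×31×1 + 15×3×21 ≡ 77 (mod 93). The smallest positive such number is 77.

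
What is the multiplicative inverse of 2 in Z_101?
2^(-1) ≡ 51 (mod 101). Verification: 2 × 51 = 102 ≡ 1 (mod 101)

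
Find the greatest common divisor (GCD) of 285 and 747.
3

Using the Euclidean algorithm:
285 = 0 × 747 + 285
747 = 2 × 285 + 177
285 = 1 × 177 + 108
177 = 1 × 108 + 69
108 = 1 × 69 + 39
69 = 1 × 39 + 30
39 = 1 × 30 + 9
30 = 3 × 9 + 3
9 = 3 × 3 + 0

GCD(285, 747) = 3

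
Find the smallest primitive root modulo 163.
p - 1 = 162 has prime divisors 2, 3. h is a primitive root mod 163 iff h^(162/q) ≢ 1 (mod 163) for each such q.
h = 2: 2^81 ≡ 162, 2^54 ≡ 104 (mod 163); none is 1, so 2 has order 162 and is a primitive root.
The smallest primitive root mod 163 is g = 2.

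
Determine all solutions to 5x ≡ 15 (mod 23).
3

Since gcd(5, 23) = 1 divides 15, a solution exists.
Multiply both sides by the inverse of 5 mod 23:
  5^(-1) mod 23 = 14
  x ≡ 14 × 15 ≡ 210 ≡ 3 (mod 23)
Verification: 5 × 3 = 15 = 0 × 23 + 15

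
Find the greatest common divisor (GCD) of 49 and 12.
1

Using the Euclidean algorithm:
49 = 4 × 12 + 1
12 = 12 × 1 + 0

GCD(49, 12) = 1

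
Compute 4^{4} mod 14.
4

Using successive squaring:
Binary expansion of 4: 100
Powers of 4 mod 14 (each is the square of the previous):
  4^1 ≡ 4 (mod 14)
  4^2 ≡ 4² = 16 ≡ 2 (mod 14)
  4^4 ≡ 2² = 4 ≡ 4 (mod 14)
4 is a power of 2, so 4^4 is the last square: ≡ 4 (mod 14)
Result: 4^4 ≡ 4 (mod 14)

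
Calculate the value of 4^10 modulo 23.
10 = 8 + 2 (binary 1010). Repeated squaring mod 23: 4^1 ≡ 4; 4^2 ≡ 4² = 16 ≡ 16; 4^4 ≡ 16² = 256 ≡ 3; 4^8 ≡ 3² = 9 ≡ 9. Multiply: 4^10 = 4^8 × 4^2 ≡ 9 × 16 (mod 23): 9 × 16 = 144 ≡ 6. So 4^10 ≡ 6 (mod 23).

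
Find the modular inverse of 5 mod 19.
5^(-1) ≡ 4 (mod 19). Verification: 5 × 4 = 20 ≡ 1 (mod 19)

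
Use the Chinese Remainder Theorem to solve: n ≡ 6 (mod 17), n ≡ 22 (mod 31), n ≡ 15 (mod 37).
12484

Using the Chinese Remainder Theorem:
M = product of moduli = 19499
For equation 1: M_1 = 1147, 1147 ≡ 8 (mod 17), inverse of 1147 mod 17 is 15 (check: 8 × 15 = 120 ≡ 1 (mod 17))
For equation 2: M_2 = 629, 629 ≡ 9 (mod 31), inverse of 629 mod 31 is 7 (check: 9 × 7 = 63 ≡ 1 (mod 31))
For equation 3: M_3 = 527, 527 ≡ 9 (mod 37), inverse of 527 mod 37 is 33 (check: 9 × 33 = 297 ≡ 1 (mod 37))
Combine: n ≡ Σ r_i×M_i×(M_i⁻¹ mod m_i) = 6×1147×15 + 22×629×7 + 15×527×33 = 103230 + 96866 + 260865 = 460961
460961 mod 19499 = 12484
n ≡ 12484 (mod 19499)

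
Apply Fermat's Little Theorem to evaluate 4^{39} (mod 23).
2

By Fermat's Little Theorem, a^(p-1) ≡ 1 (mod p) for prime p and gcd(a, p) = 1
Here p = 23, so 4^22 ≡ 1 (mod 23)
We can reduce the exponent: 39 mod 22 = 17
So 4^39 ≡ 4^17 (mod 23)
Computing: 4^17 mod 23 = 2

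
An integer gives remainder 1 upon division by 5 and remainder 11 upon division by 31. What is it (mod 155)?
M = 5 × 31 = 155. M₁ = 31, y₁ ≡ 1 (mod 5). M₂ = 5, y₂ ≡ 25 (mod 31). z = 1×31×1 + 11×5×25 ≡ 11 (mod 155). The smallest positive such number is 11.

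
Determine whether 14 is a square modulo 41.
By Euler's criterion: 14^{20} ≡ 40 (mod 41). Since this equals -1 (≡ 40), 14 is not a QR.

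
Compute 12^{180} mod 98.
92

Using successive squaring:
Binary expansion of 180: 10110100
Powers of 12 mod 98 (each is the square of the previous):
  12^1 ≡ 12 (mod 98)
  12^2 ≡ 12² = 144 ≡ 46 (mod 98)
  12^4 ≡ 46² = 2116 ≡ 58 (mod 98)
  12^8 ≡ 58² = 3364 ≡ 32 (mod 98)
  12^16 ≡ 32² = 1024 ≡ 44 (mod 98)
  12^32 ≡ 44² = 1936 ≡ 74 (mod 98)
  12^64 ≡ 74² = 5476 ≡ 86 (mod 98)
  12^128 ≡ 86² = 7396 ≡ 46 (mod 98)
180 = 128 + 32 + 16 + 4, so 12^180 = 12^128 × 12^32 × 12^16 × 12^4 ≡ 46 × 74 × 44 × 58 (mod 98)
Multiplying step by step:
  46 × 74 = 3404 ≡ 72 (mod 98)
  72 × 44 = 3168 ≡ 32 (mod 98)
  32 × 58 = 1856 ≡ 92 (mod 98)
Result: 12^180 ≡ 92 (mod 98)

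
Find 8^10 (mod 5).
8 ≡ 3 (mod 5). 10 = 8 + 2 (binary 1010). Repeated squaring mod 5: 3^1 ≡ 3; 3^2 ≡ 3² = 9 ≡ 4; 3^4 ≡ 4² = 16 ≡ 1; 3^8 ≡ 1² = 1 ≡ 1. Multiply: 8^10 ≡ 3^8 × 3^2 ≡ 1 × 4 (mod 5): 1 × 4 = 4 ≡ 4. So 8^10 ≡ 4 (mod 5).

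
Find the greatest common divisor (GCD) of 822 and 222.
6

Using the Euclidean algorithm:
822 = 3 × 222 + 156
222 = 1 × 156 + 66
156 = 2 × 66 + 24
66 = 2 × 24 + 18
24 = 1 × 18 + 6
18 = 3 × 6 + 0

GCD(822, 222) = 6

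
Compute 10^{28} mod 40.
0

Using successive squaring:
Binary expansion of 28: 11100
Powers of 10 mod 40 (each is the square of the previous):
  10^1 ≡ 10 (mod 40)
  10^2 ≡ 10² = 100 ≡ 20 (mod 40)
  10^4 ≡ 20² = 400 ≡ 0 (mod 40)
  10^8 ≡ 0² = 0 ≡ 0 (mod 40)
  10^16 ≡ 0² = 0 ≡ 0 (mod 40)
28 = 16 + 8 + 4, so 10^28 = 10^16 × 10^8 × 10^4 ≡ 0 × 0 × 0 (mod 40)
Multiplying step by step:
  0 × 0 = 0 ≡ 0 (mod 40)
  0 × 0 = 0 ≡ 0 (mod 40)
Result: 10^28 ≡ 0 (mod 40)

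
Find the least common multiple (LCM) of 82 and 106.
4346

First find GCD(82, 106) using the Euclidean algorithm:
82 = 0 × 106 + 82
106 = 1 × 82 + 24
82 = 3 × 24 + 10
24 = 2 × 10 + 4
10 = 2 × 4 + 2
4 = 2 × 2 + 0
GCD(82, 106) = 2

LCM formula: LCM(a, b) = (a × b) / GCD(a, b)
LCM(82, 106) = (82 × 106) / 2
LCM(82, 106) = 8692 / 2
LCM(82, 106) = 4346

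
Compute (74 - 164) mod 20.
10

(74 - 164) = -90
-90 mod 20 = 10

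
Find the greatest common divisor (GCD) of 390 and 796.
2

Using the Euclidean algorithm:
390 = 0 × 796 + 390
796 = 2 × 390 + 16
390 = 24 × 16 + 6
16 = 2 × 6 + 4
6 = 1 × 4 + 2
4 = 2 × 2 + 0

GCD(390, 796) = 2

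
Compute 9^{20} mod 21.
18

Using successive squaring:
Binary expansion of 20: 10100
Powers of 9 mod 21 (each is the square of the previous):
  9^1 ≡ 9 (mod 21)
  9^2 ≡ 9² = 81 ≡ 18 (mod 21)
  9^4 ≡ 18² = 324 ≡ 9 (mod 21)
  9^8 ≡ 9² = 81 ≡ 18 (mod 21)
  9^16 ≡ 18² = 324 ≡ 9 (mod 21)
20 = 16 + 4, so 9^20 = 9^16 × 9^4 ≡ 9 × 9 (mod 21)
Multiplying step by step:
  9 × 9 = 81 ≡ 18 (mod 21)
Result: 9^20 ≡ 18 (mod 21)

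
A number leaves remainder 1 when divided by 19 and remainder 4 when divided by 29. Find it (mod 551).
M = 19 × 29 = 551. M₁ = 29, y₁ ≡ 2 (mod 19). M₂ = 19, y₂ ≡ 26 (mod 29). k = 1×29×2 + 4×19×26 ≡ 381 (mod 551)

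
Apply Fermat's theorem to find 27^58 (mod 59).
By Fermat's Little Theorem, 27^{58} ≡ 1 (mod 59) since 59 is prime and gcd(27, 59) = 1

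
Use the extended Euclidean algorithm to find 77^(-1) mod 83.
Extended GCD: 77(-14) + 83(13) = 1. So 77^(-1) ≡ 69 ≡ 69 (mod 83). Verify: 77 × 69 = 5313 ≡ 1 (mod 83)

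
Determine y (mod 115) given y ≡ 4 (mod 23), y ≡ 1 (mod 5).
96

Using the Chinese Remainder Theorem:
M = product of moduli = 115
For equation 1: M_1 = 5, 5 ≡ 5 (mod 23), inverse of 5 mod 23 is 14 (check: 5 × 14 = 70 ≡ 1 (mod 23))
For equation 2: M_2 = 23, 23 ≡ 3 (mod 5), inverse of 23 mod 5 is 2 (check: 3 × 2 = 6 ≡ 1 (mod 5))
Combine: y ≡ Σ r_i×M_i×(M_i⁻¹ mod m_i) = 4×5×14 + 1×23×2 = 280 + 46 = 326
326 mod 115 = 96
y ≡ 96 (mod 115)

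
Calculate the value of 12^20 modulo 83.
Using repeated squaring. 20 = 16 + 4 (binary 10100). Repeated squaring mod 83: 12^1 ≡ 12; 12^2 ≡ 12² = 144 ≡ 61; 12^4 ≡ 61² = 3721 ≡ 69; 12^8 ≡ 69² = 4761 ≡ 30; 12^16 ≡ 30² = 900 ≡ 70. Multiply: 12^20 = 12^16 × 12^4 ≡ 70 × 69 (mod 83): 70 × 69 = 4830 ≡ 16. So 12^20 ≡ 16 (mod 83).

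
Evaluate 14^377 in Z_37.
Using Fermat: 14^{36} ≡ 1 (mod 37). 377 ≡ 17 (mod 36). So 14^{377} ≡ 14^{17} ≡ 29 (mod 37)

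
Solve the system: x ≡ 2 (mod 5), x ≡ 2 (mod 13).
M = 5 × 13 = 65. M₁ = 13, y₁ ≡ 2 (mod 5). M₂ = 5, y₂ ≡ 8 (mod 13). x = 2×13×2 + 2×5×8 ≡ 2 (mod 65)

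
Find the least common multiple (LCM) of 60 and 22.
660

First find GCD(60, 22) using the Euclidean algorithm:
60 = 2 × 22 + 16
22 = 1 × 16 + 6
16 = 2 × 6 + 4
6 = 1 × 4 + 2
4 = 2 × 2 + 0
GCD(60, 22) = 2

LCM formula: LCM(a, b) = (a × b) / GCD(a, b)
LCM(60, 22) = (60 × 22) / 2
LCM(60, 22) = 1320 / 2
LCM(60, 22) = 660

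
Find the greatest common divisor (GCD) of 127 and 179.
1

Using the Euclidean algorithm:
127 = 0 × 179 + 127
179 = 1 × 127 + 52
127 = 2 × 52 + 23
52 = 2 × 23 + 6
23 = 3 × 6 + 5
6 = 1 × 5 + 1
5 = 5 × 1 + 0

GCD(127, 179) = 1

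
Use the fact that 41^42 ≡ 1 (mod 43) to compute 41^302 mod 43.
By Fermat: 41^{42} ≡ 1 (mod 43). 302 = 7×42 + 8. So 41^{302} ≡ 41^{8} ≡ 41 (mod 43)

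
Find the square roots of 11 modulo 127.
The square roots of 11 mod 127 are 30 and 97. Verify: 30² = 900 ≡ 11 (mod 127)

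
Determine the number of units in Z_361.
342

Prime factorization: 361 = 19^2
Using the formula φ(n) = n × Π(1 - 1/p) for each prime factor p:
φ(361) = 361 × (1 - 1/19)
φ(361) = 342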